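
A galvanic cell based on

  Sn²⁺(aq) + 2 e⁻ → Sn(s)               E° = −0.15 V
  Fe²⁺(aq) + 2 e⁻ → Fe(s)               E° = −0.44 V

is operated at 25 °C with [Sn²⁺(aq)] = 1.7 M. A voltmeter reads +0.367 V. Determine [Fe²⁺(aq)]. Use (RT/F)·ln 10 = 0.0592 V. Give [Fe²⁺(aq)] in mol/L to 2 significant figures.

Sn²⁺/Sn is the cathode (higher E°); E°cell = −0.15 − (−0.44) = +0.29 V with n = 2.
Rearranging E = E° − (0.0592/n)·log Q gives log Q = 2(+0.29 − (+0.367))/0.0592 = −2.601.
For Sn²⁺(aq) + Fe(s) → Sn(s) + Fe²⁺(aq), the reaction quotient is Q = [Fe²⁺(aq)] / [Sn²⁺(aq)].
Isolating [Fe²⁺(aq)] in Q = 10^{−2.601} yields log [Fe²⁺(aq)] = −2.371, i.e. 0.0043 M.

0.0043 M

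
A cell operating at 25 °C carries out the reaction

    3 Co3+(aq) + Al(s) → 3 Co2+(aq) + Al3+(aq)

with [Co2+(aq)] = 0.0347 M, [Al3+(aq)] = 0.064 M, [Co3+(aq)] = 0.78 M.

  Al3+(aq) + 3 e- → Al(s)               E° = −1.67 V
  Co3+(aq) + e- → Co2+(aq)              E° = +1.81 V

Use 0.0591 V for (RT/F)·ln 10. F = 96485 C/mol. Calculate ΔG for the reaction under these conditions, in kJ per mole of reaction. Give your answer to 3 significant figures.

−1040 kJ/mol

E°cell = +1.81 − (−1.67) = +3.48 V; the balanced reaction transfers n = 3 electrons.
Q = ([Co2+(aq)]^3·[Al3+(aq)]) / [Co3+(aq)]^3 = 5.63×10^−6, so log Q = −5.249 and E = +3.48 − (0.0591/3)(−5.249) = +3.5834 V.
Finally ΔG = −nFE = −(3)(96485 C/mol)(+3.5834 V) = −1040 kJ/mol.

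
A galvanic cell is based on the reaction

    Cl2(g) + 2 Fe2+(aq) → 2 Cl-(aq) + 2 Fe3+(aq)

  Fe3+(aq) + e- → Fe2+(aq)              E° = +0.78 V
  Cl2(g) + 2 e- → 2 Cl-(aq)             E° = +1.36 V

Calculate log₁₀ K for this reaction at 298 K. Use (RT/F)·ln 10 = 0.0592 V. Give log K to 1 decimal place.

log K = 19.6

The Cl₂/Cl⁻ couple is reduced (cathode); E°cell = +1.36 − (+0.78) = +0.58 V with n = 2.
At equilibrium E = 0, so log K = nE°cell / 0.0592 = (2)(+0.58) / 0.0592 = 19.6.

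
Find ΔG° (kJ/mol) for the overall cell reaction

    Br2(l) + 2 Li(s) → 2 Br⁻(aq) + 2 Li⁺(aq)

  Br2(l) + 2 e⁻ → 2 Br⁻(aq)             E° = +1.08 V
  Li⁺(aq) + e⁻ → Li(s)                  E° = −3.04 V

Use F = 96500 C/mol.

In the reaction as written Br2(l) is reduced, so the Br₂/Br⁻ couple is the cathode and Li⁺/Li is the anode.
E°cell = +1.08 − (−3.04) = +4.12 V; balancing electrons gives n = 2.
ΔG° = −nFE°cell = −(2)(96500)(+4.12) J/mol = −795 kJ/mol.

−795 kJ/mol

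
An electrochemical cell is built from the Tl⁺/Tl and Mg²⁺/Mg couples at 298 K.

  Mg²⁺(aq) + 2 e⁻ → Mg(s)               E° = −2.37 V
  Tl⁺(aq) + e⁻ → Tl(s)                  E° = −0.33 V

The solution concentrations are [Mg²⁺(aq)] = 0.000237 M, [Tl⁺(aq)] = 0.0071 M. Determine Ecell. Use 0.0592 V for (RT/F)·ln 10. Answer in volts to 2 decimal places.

+2.02 V

Tl⁺/Tl is reduced (cathode, E° = −0.33 V) and Mg²⁺/Mg is oxidized (anode).
E°cell = −0.33 − (−2.37) = +2.04 V, with n = 2 electrons transferred.
The balanced reaction is 2 Tl⁺(aq) + Mg(s) → 2 Tl(s) + Mg²⁺(aq), so Q = [Mg²⁺(aq)] / [Tl⁺(aq)]^2 = 4.7 and log Q = 0.672.
Applying E = E° − (RT ln10/nF)·log Q gives +2.04 − (0.0592/2)(0.672) = +2.02 V.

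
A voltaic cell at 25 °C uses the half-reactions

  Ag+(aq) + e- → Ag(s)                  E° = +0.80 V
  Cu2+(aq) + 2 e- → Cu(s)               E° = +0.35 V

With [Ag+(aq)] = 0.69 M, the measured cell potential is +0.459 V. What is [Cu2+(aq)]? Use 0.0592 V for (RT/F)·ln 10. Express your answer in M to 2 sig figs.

0.24 M

With Ag⁺/Ag at the cathode and Cu²⁺/Cu at the anode, E°cell = +0.80 − (+0.35) = +0.45 V (n = 2).
From the Nernst equation, log Q = n(E° − E)/0.0592 = 2·(+0.45 − (+0.459))/0.0592 = −0.304.
For 2 Ag+(aq) + Cu(s) → 2 Ag(s) + Cu2+(aq), the reaction quotient is Q = [Cu2+(aq)] / [Ag+(aq)]^2.
Solving for the unknown gives log [Cu2+(aq)] = −0.626, so [Cu2+(aq)] ≈ 0.24 M.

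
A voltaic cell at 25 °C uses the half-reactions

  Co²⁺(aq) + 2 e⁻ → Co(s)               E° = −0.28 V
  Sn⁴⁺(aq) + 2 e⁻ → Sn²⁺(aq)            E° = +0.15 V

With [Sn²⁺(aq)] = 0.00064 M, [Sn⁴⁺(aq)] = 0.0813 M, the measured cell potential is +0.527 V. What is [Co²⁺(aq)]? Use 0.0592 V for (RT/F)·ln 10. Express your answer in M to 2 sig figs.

With Sn⁴⁺/Sn²⁺ at the cathode and Co²⁺/Co at the anode, E°cell = +0.15 − (−0.28) = +0.43 V (n = 2).
Rearranging E = E° − (0.0592/n)·log Q gives log Q = 2(+0.43 − (+0.527))/0.0592 = −3.277.
Balancing electrons gives Sn⁴⁺(aq) + Co(s) → Sn²⁺(aq) + Co²⁺(aq); thus Q = ([Sn²⁺(aq)]·[Co²⁺(aq)]) / [Sn⁴⁺(aq)].
Isolating [Co²⁺(aq)] in Q = 10^{−3.277} yields log [Co²⁺(aq)] = −1.173, i.e. 0.067 M.

0.067 M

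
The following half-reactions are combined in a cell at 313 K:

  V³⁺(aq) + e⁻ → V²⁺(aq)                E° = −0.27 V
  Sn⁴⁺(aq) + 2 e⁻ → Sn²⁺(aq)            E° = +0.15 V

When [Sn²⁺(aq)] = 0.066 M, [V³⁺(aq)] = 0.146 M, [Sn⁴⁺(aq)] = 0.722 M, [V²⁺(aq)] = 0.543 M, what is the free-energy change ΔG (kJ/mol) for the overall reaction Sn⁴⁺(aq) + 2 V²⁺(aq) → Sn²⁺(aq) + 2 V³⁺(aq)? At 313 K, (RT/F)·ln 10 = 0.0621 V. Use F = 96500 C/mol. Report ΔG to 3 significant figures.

With Sn⁴⁺/Sn²⁺ reduced at the cathode, E°cell = +0.15 − (−0.27) = +0.42 V and n = 2.
The reaction quotient is ([Sn²⁺(aq)]·[V³⁺(aq)]^2) / ([Sn⁴⁺(aq)]·[V²⁺(aq)]^2) = 0.00661; by Nernst, E = +0.42 − (0.0621/2)(−2.180) = +0.4877 V.
ΔG = −nFE = −(2)(96500)(+0.4877) J/mol = −94.1 kJ/mol.

−94.1 kJ/mol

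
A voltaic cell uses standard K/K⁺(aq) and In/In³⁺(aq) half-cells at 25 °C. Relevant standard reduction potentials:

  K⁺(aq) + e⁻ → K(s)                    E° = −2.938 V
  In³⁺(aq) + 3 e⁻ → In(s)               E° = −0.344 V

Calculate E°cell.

Of the two couples in this cell, the one with the more positive reduction potential is reduced at the cathode: here that is In³⁺/In (−0.344 V); K⁺/K (−2.938 V) is the anode.
E°cell = E°(cathode) − E°(anode) = −0.344 − (−2.938) = +2.594 V.

+2.594 V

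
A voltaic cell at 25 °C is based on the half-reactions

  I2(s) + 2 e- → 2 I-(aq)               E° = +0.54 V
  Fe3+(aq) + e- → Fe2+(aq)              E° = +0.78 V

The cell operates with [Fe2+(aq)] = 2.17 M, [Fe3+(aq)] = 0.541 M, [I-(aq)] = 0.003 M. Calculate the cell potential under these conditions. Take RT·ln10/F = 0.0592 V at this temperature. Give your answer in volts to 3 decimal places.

+0.055 V

Since E°(Fe³⁺/Fe²⁺) > E°(I₂/I⁻), Fe³⁺/Fe²⁺ serves as the cathode.
E°cell = E°cat − E°an = +0.78 − (+0.54) = +0.24 V; n = 2.
For the overall reaction 2 Fe3+(aq) + 2 I-(aq) → 2 Fe2+(aq) + I2(s), Q = [Fe2+(aq)]^2 / ([Fe3+(aq)]^2·[I-(aq)]^2) = 1.79×10^6, giving log Q = 6.252.
By the Nernst equation, E = +0.24 − (0.0592/2)·(6.252) = +0.055 V.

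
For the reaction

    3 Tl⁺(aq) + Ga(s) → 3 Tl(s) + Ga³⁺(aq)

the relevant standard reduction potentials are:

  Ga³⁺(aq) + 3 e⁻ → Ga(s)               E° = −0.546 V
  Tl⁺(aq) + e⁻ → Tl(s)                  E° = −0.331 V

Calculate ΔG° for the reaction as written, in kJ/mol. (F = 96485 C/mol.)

In the reaction as written Tl⁺(aq) is reduced, so the Tl⁺/Tl couple is the cathode and Ga³⁺/Ga is the anode.
E°cell = −0.331 − (−0.546) = +0.215 V; balancing electrons gives n = 3.
ΔG° = −nFE°cell = −(3)(96485)(+0.215) J/mol = −62.2 kJ/mol.

−62.2 kJ/mol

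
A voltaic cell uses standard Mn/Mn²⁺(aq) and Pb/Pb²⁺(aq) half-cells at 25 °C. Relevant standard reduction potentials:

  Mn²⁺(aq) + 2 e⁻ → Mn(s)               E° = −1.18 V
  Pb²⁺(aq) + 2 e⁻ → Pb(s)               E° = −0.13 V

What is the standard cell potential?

+1.05 V

The Pb²⁺/Pb couple has the higher E°, so Pb ion is reduced (cathode) and Mn is oxidized (anode).
E°cell = E°(cathode) − E°(anode) = −0.13 − (−1.18) = +1.05 V.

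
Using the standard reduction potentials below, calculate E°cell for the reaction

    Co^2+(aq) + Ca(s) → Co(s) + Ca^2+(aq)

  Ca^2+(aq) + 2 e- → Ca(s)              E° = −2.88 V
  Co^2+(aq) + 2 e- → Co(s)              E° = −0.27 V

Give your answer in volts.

+2.61 V

Co^2+(aq) gains electrons, so the Co²⁺/Co couple is the cathode; the Ca²⁺/Ca couple is the anode.
E°cell = E°(cathode) − E°(anode) = −0.27 − (−2.88) = +2.61 V.
The positive value indicates the reaction is spontaneous as written.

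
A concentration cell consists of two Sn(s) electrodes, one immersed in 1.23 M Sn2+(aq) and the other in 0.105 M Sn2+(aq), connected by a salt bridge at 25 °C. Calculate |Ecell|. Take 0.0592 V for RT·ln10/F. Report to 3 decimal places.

For a concentration cell E°cell = 0, since both electrodes use the same couple.
The compartment with the higher Sn2+(aq) concentration (1.23 M) acts as the cathode; ions are reduced there and produced at the dilute (0.105 M) anode.
With n = 2, Ecell = −(0.0592/2)·log([dilute]/[conc]) = −(0.0592/2)·log(0.105/1.23) = +0.032 V.

0.032 V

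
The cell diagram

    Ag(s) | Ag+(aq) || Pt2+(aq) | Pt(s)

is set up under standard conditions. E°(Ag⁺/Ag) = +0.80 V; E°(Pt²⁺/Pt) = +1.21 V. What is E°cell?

By convention the left-hand electrode in cell notation is the anode (oxidation) and the right-hand electrode is the cathode (reduction).
E°cell = E°(right) − E°(left) = +1.21 − (+0.80) = +0.41 V.

+0.41 V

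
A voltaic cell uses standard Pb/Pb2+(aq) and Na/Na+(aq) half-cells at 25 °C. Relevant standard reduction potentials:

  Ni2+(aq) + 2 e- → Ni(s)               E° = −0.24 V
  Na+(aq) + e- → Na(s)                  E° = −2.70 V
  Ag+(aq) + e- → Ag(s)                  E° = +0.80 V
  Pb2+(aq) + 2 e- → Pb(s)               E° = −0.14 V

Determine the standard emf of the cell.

+2.56 V

The Pb²⁺/Pb couple has the higher E°, so Pb ion is reduced (cathode) and Na is oxidized (anode).
E°cell = E°(cathode) − E°(anode) = −0.14 − (−2.70) = +2.56 V.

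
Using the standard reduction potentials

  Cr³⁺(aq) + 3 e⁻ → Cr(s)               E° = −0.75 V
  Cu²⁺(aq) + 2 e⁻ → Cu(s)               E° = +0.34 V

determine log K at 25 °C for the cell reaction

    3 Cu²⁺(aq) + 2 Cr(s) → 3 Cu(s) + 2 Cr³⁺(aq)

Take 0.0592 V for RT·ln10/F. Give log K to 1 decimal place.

The Cu²⁺/Cu couple is reduced (cathode); E°cell = +0.34 − (−0.75) = +1.09 V with n = 6.
At equilibrium E = 0, so log K = nE°cell / 0.0592 = (6)(+1.09) / 0.0592 = 110.5.

log K = 110.5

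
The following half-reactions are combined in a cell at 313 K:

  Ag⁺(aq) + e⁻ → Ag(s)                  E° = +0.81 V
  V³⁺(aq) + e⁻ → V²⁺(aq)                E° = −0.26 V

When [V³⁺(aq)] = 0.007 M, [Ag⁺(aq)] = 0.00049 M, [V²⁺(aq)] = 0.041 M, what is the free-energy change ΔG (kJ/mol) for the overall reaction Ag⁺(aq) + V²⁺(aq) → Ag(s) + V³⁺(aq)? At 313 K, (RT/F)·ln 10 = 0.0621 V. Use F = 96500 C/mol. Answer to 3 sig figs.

−88.0 kJ/mol

E°cell = +0.81 − (−0.26) = +1.07 V; the balanced reaction transfers n = 1 electron.
Here Q = [V³⁺(aq)] / ([Ag⁺(aq)]·[V²⁺(aq)]) = 348 (log Q = 2.542), giving E = +1.07 − (0.0621/1)·(2.542) = +0.9121 V.
Then ΔG = −nFE = −1 × 96500 × +0.9121 J/mol = −88.0 kJ/mol.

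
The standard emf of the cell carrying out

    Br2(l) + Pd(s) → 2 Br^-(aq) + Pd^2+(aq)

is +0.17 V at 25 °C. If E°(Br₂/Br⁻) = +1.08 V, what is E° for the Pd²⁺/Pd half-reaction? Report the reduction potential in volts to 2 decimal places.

+0.91 V

In the reaction as written the Br₂/Br⁻ couple is reduced (cathode) and Pd²⁺/Pd is oxidized (anode), so E°cell = E°(Br₂/Br⁻) − E°(Pd²⁺/Pd).
E°(Pd²⁺/Pd) = E°(cathode) − E°cell = +1.08 − (+0.17) = +0.91 V.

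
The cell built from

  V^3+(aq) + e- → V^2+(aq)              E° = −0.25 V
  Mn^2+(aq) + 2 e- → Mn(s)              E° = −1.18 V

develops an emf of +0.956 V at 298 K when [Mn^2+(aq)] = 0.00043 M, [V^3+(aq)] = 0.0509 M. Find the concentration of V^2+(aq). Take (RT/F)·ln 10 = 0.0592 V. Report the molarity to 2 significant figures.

V³⁺/V²⁺ is the cathode (higher E°); E°cell = −0.25 − (−1.18) = +0.93 V with n = 2.
Since E = E° − (0.0592/n)·log Q, log Q = n(E° − E)/0.0592 = −0.878.
Balancing electrons gives 2 V^3+(aq) + Mn(s) → 2 V^2+(aq) + Mn^2+(aq); thus Q = ([V^2+(aq)]^2·[Mn^2+(aq)]) / [V^3+(aq)]^2.
Solving for the unknown gives log [V^2+(aq)] = −0.049, so [V^2+(aq)] ≈ 0.89 M.

0.89 M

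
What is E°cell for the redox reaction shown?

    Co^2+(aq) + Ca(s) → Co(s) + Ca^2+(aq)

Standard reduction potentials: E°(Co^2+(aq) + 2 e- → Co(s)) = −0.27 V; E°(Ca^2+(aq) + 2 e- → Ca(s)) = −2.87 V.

In the reaction as written, Co^2+(aq) is reduced (cathode) and Ca^2+(aq) is produced by oxidation at the anode.
E°cell = E°(cathode) − E°(anode) = −0.27 − (−2.87) = +2.60 V.

+2.60 V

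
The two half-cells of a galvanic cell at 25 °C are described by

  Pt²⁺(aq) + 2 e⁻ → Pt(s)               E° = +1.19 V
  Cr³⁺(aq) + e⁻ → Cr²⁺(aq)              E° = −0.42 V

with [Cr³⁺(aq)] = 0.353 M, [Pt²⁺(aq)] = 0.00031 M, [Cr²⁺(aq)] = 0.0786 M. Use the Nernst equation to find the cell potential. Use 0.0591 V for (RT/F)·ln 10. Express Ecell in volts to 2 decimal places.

Since E°(Pt²⁺/Pt) > E°(Cr³⁺/Cr²⁺), Pt²⁺/Pt serves as the cathode.
The standard potential is +1.19 − (−0.42) = +1.61 V and the balanced reaction transfers n = 2 electrons.
Balancing gives Pt²⁺(aq) + 2 Cr²⁺(aq) → Pt(s) + 2 Cr³⁺(aq); hence Q = [Cr³⁺(aq)]^2 / ([Pt²⁺(aq)]·[Cr²⁺(aq)]^2) = 6.51×10^4 (log Q = 4.813).
By the Nernst equation, E = +1.61 − (0.0591/2)·(4.813) = +1.47 V.

+1.47 V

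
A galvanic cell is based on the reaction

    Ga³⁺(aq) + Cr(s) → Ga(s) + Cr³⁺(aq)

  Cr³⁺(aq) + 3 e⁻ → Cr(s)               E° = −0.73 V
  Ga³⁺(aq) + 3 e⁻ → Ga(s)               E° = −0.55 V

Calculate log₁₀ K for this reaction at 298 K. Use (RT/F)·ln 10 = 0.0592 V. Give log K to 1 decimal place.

The Ga³⁺/Ga couple is reduced (cathode); E°cell = −0.55 − (−0.73) = +0.18 V with n = 3.
At equilibrium E = 0, so log K = nE°cell / 0.0592 = (3)(+0.18) / 0.0592 = 9.1.

log K = 9.1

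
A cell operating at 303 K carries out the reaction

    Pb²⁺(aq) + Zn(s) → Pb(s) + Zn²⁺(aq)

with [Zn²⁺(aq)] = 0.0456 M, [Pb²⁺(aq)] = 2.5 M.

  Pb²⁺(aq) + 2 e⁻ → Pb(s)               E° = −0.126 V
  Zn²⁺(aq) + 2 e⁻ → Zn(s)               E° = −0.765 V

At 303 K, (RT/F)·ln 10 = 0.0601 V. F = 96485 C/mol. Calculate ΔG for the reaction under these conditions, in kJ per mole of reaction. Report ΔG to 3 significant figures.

With Pb²⁺/Pb reduced at the cathode, E°cell = −0.126 − (−0.765) = +0.639 V and n = 2.
The reaction quotient is [Zn²⁺(aq)] / [Pb²⁺(aq)] = 0.0182; by Nernst, E = +0.639 − (0.0601/2)(−1.739) = +0.6913 V.
ΔG = −nFE = −(2)(96485)(+0.6913) J/mol = −133 kJ/mol.

−133 kJ/mol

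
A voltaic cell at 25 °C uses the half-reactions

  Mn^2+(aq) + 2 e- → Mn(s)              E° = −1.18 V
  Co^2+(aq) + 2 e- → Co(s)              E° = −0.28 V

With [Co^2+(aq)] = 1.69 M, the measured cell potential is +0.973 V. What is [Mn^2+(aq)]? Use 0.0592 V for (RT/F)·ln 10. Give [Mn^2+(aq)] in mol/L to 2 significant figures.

0.0058 M

With Co²⁺/Co at the cathode and Mn²⁺/Mn at the anode, E°cell = −0.28 − (−1.18) = +0.90 V (n = 2).
Rearranging E = E° − (0.0592/n)·log Q gives log Q = 2(+0.90 − (+0.973))/0.0592 = −2.466.
Balancing electrons gives Co^2+(aq) + Mn(s) → Co(s) + Mn^2+(aq); thus Q = [Mn^2+(aq)] / [Co^2+(aq)].
Isolating [Mn^2+(aq)] in Q = 10^{−2.466} yields log [Mn^2+(aq)] = −2.238, i.e. 0.0058 M.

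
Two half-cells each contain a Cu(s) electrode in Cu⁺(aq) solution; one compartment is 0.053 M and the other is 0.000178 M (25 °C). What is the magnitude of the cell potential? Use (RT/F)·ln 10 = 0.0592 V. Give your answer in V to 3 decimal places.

For a concentration cell E°cell = 0, since both electrodes use the same couple.
The compartment with the higher Cu⁺(aq) concentration (0.053 M) acts as the cathode; ions are reduced there and produced at the dilute (0.000178 M) anode.
With n = 1, Ecell = −(0.0592/1)·log([dilute]/[conc]) = −(0.0592/1)·log(0.000178/0.053) = +0.146 V.

0.146 V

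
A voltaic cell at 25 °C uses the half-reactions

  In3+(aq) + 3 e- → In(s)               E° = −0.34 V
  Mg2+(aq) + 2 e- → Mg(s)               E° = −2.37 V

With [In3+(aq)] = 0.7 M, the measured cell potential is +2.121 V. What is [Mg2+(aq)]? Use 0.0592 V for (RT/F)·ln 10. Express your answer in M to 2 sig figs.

0.00066 M

The In³⁺/In couple has the larger reduction potential, so it is the cathode: E°cell = −0.34 − (−2.37) = +2.03 V and n = 6.
Since E = E° − (0.0592/n)·log Q, log Q = n(E° − E)/0.0592 = −9.223.
The balanced reaction is 2 In3+(aq) + 3 Mg(s) → 2 In(s) + 3 Mg2+(aq), so Q = [Mg2+(aq)]^3 / [In3+(aq)]^2.
Substituting the known concentrations and solving, log [Mg2+(aq)] = −3.178 and [Mg2+(aq)] = 0.00066 M.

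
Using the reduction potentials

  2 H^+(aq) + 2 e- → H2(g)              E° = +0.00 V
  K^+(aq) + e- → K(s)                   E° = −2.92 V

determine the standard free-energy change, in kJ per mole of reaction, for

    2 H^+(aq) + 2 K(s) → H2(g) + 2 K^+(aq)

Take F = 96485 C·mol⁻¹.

−563 kJ/mol

In the reaction as written H^+(aq) is reduced, so the 2H⁺/H₂ couple is the cathode and K⁺/K is the anode.
E°cell = +0.00 − (−2.92) = +2.92 V; balancing electrons gives n = 2.
ΔG° = −nFE°cell = −(2)(96485)(+2.92) J/mol = −563 kJ/mol.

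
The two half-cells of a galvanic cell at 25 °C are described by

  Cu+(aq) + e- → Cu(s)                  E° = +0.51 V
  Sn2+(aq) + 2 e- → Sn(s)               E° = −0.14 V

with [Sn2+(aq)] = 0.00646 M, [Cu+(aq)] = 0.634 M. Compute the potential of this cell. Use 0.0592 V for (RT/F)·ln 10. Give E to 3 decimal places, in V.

The Cu⁺/Cu couple has the more positive E°, so it is the cathode; Sn²⁺/Sn is the anode.
E°cell = E°cat − E°an = +0.51 − (−0.14) = +0.65 V; n = 2.
For the overall reaction 2 Cu+(aq) + Sn(s) → 2 Cu(s) + Sn2+(aq), Q = [Sn2+(aq)] / [Cu+(aq)]^2 = 0.0161, giving log Q = −1.794.
E = E° − (0.0592/n)·log Q = +0.65 − (0.0592/2)(−1.794) = +0.703 V.

+0.703 V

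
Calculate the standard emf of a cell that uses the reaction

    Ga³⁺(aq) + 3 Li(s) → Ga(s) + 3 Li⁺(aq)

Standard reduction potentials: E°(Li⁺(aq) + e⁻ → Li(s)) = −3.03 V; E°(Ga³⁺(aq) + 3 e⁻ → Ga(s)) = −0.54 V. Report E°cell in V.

Ga³⁺(aq) gains electrons, so the Ga³⁺/Ga couple is the cathode; the Li⁺/Li couple is the anode.
E°cell = E°(cathode) − E°(anode) = −0.54 − (−3.03) = +2.49 V.

+2.49 V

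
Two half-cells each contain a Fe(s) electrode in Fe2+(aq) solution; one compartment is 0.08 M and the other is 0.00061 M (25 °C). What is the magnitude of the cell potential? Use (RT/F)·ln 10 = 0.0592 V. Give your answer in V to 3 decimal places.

For a concentration cell E°cell = 0, since both electrodes use the same couple.
The compartment with the higher Fe2+(aq) concentration (0.08 M) acts as the cathode; ions are reduced there and produced at the dilute (0.00061 M) anode.
With n = 2, Ecell = −(0.0592/2)·log([dilute]/[conc]) = −(0.0592/2)·log(0.00061/0.08) = +0.063 V.

0.063 V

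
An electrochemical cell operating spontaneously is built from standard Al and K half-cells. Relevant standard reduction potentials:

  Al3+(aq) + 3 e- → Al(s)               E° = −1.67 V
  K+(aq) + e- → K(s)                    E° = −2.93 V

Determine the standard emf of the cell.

+1.26 V

The Al³⁺/Al couple has the higher E°, so Al ion is reduced (cathode) and K is oxidized (anode).
E°cell = E°(cathode) − E°(anode) = −1.67 − (−2.93) = +1.26 V.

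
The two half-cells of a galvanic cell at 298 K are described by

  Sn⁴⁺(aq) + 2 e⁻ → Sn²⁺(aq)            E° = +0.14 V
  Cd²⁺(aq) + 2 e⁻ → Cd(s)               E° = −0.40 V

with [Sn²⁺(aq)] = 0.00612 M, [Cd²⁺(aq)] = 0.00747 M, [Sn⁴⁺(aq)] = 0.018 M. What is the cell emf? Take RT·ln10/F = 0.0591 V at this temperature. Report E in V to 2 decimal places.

Sn⁴⁺/Sn²⁺ is reduced (cathode, E° = +0.14 V) and Cd²⁺/Cd is oxidized (anode).
E°cell = E°cat − E°an = +0.14 − (−0.40) = +0.54 V; n = 2.
Balancing gives Sn⁴⁺(aq) + Cd(s) → Sn²⁺(aq) + Cd²⁺(aq); hence Q = ([Sn²⁺(aq)]·[Cd²⁺(aq)]) / [Sn⁴⁺(aq)] = 0.00254 (log Q = −2.595).
E = E° − (0.0591/n)·log Q = +0.54 − (0.0591/2)(−2.595) = +0.62 V.

+0.62 V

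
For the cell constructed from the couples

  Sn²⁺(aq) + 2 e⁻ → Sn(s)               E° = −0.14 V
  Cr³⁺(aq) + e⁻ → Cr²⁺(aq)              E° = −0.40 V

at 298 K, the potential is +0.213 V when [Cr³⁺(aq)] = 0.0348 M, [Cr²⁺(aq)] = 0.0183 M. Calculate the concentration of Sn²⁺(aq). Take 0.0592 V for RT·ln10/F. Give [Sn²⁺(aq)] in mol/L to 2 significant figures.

The Sn²⁺/Sn couple has the larger reduction potential, so it is the cathode: E°cell = −0.14 − (−0.40) = +0.26 V and n = 2.
Since E = E° − (0.0592/n)·log Q, log Q = n(E° − E)/0.0592 = 1.588.
For Sn²⁺(aq) + 2 Cr²⁺(aq) → Sn(s) + 2 Cr³⁺(aq), the reaction quotient is Q = [Cr³⁺(aq)]^2 / ([Sn²⁺(aq)]·[Cr²⁺(aq)]^2).
Substituting the known concentrations and solving, log [Sn²⁺(aq)] = −1.030 and [Sn²⁺(aq)] = 0.093 M.

0.093 M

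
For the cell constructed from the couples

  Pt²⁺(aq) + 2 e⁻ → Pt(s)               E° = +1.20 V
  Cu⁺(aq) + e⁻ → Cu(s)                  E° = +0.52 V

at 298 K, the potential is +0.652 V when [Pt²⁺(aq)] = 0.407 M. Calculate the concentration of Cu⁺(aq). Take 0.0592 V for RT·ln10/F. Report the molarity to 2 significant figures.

1.9 M

With Pt²⁺/Pt at the cathode and Cu⁺/Cu at the anode, E°cell = +1.20 − (+0.52) = +0.68 V (n = 2).
From the Nernst equation, log Q = n(E° − E)/0.0592 = 2·(+0.68 − (+0.652))/0.0592 = 0.946.
For Pt²⁺(aq) + 2 Cu(s) → Pt(s) + 2 Cu⁺(aq), the reaction quotient is Q = [Cu⁺(aq)]^2 / [Pt²⁺(aq)].
Substituting the known concentrations and solving, log [Cu⁺(aq)] = 0.278 and [Cu⁺(aq)] = 1.9 M.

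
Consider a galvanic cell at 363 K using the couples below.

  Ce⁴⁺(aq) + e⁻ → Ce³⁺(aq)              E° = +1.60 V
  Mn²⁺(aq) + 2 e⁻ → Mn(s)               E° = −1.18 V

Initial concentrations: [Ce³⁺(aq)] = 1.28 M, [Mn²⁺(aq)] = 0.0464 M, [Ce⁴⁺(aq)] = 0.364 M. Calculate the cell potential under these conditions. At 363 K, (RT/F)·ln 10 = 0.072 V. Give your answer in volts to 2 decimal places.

Ce⁴⁺/Ce³⁺ is reduced (cathode, E° = +1.60 V) and Mn²⁺/Mn is oxidized (anode).
E°cell = E°cat − E°an = +1.60 − (−1.18) = +2.78 V; n = 2.
Balancing gives 2 Ce⁴⁺(aq) + Mn(s) → 2 Ce³⁺(aq) + Mn²⁺(aq); hence Q = ([Ce³⁺(aq)]^2·[Mn²⁺(aq)]) / [Ce⁴⁺(aq)]^2 = 0.574 (log Q = −0.241).
Applying E = E° − (RT ln10/nF)·log Q gives +2.78 − (0.072/2)(−0.241) = +2.79 V.

+2.79 V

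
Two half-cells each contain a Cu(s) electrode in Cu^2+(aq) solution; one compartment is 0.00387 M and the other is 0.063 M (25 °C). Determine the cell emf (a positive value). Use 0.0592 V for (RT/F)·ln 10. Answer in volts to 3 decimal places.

0.036 V

For a concentration cell E°cell = 0, since both electrodes use the same couple.
The compartment with the higher Cu^2+(aq) concentration (0.063 M) acts as the cathode; ions are reduced there and produced at the dilute (0.00387 M) anode.
With n = 2, Ecell = −(0.0592/2)·log([dilute]/[conc]) = −(0.0592/2)·log(0.00387/0.063) = +0.036 V.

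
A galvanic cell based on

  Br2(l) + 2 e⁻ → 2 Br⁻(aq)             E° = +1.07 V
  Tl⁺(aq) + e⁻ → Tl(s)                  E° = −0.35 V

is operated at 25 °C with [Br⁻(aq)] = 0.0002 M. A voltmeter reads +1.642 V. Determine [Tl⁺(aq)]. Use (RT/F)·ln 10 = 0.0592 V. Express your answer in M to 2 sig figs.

0.89 M

The Br₂/Br⁻ couple has the larger reduction potential, so it is the cathode: E°cell = +1.07 − (−0.35) = +1.42 V and n = 2.
Since E = E° − (0.0592/n)·log Q, log Q = n(E° − E)/0.0592 = −7.500.
For Br2(l) + 2 Tl(s) → 2 Br⁻(aq) + 2 Tl⁺(aq), the reaction quotient is Q = [Br⁻(aq)]^2·[Tl⁺(aq)]^2.
Solving for the unknown gives log [Tl⁺(aq)] = −0.051, so [Tl⁺(aq)] ≈ 0.89 M.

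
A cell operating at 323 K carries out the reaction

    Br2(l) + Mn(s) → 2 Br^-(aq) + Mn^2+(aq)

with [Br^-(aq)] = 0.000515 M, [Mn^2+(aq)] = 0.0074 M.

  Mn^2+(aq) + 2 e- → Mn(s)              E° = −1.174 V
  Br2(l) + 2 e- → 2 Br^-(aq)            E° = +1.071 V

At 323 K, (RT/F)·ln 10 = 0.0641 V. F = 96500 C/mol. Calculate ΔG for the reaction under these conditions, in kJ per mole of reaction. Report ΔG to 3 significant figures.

−487 kJ/mol

The standard cell potential is +1.071 − (−1.174) = +2.245 V, with n = 2 electrons in the balanced equation.
Q = [Br^-(aq)]^2·[Mn^2+(aq)] = 1.96×10^−9, so log Q = −8.707 and E = +2.245 − (0.0641/2)(−8.707) = +2.5241 V.
Then ΔG = −nFE = −2 × 96500 × +2.5241 J/mol = −487 kJ/mol.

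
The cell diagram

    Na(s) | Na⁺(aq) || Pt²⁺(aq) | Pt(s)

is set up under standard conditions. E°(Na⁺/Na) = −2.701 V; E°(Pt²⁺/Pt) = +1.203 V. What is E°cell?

By convention the left-hand electrode in cell notation is the anode (oxidation) and the right-hand electrode is the cathode (reduction).
E°cell = E°(right) − E°(left) = +1.203 − (−2.701) = +3.904 V.

+3.904 V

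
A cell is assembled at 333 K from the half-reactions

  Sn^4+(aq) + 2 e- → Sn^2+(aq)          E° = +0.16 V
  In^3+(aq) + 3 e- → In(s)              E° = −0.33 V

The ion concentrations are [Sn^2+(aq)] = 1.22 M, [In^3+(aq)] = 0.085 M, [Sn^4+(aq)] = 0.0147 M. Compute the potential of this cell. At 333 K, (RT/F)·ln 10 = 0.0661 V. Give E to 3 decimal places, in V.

+0.450 V

Since E°(Sn⁴⁺/Sn²⁺) > E°(In³⁺/In), Sn⁴⁺/Sn²⁺ serves as the cathode.
E°cell = E°cat − E°an = +0.16 − (−0.33) = +0.49 V; n = 6.
Balancing gives 3 Sn^4+(aq) + 2 In(s) → 3 Sn^2+(aq) + 2 In^3+(aq); hence Q = ([Sn^2+(aq)]^3·[In^3+(aq)]^2) / [Sn^4+(aq)]^3 = 4.13×10^3 (log Q = 3.616).
E = E° − (0.0661/n)·log Q = +0.49 − (0.0661/6)(3.616) = +0.450 V.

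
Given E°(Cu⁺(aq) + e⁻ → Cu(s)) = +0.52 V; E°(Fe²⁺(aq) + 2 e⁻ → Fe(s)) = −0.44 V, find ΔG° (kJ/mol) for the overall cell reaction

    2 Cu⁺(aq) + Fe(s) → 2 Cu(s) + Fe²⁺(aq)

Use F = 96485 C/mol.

In the reaction as written Cu⁺(aq) is reduced, so the Cu⁺/Cu couple is the cathode and Fe²⁺/Fe is the anode.
E°cell = +0.52 − (−0.44) = +0.96 V; balancing electrons gives n = 2.
ΔG° = −nFE°cell = −(2)(96485)(+0.96) J/mol = −185 kJ/mol.

−185 kJ/mol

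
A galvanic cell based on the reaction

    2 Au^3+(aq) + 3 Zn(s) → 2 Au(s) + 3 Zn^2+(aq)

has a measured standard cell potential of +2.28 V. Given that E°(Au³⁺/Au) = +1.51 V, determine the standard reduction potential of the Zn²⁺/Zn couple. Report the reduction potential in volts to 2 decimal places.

In the reaction as written the Au³⁺/Au couple is reduced (cathode) and Zn²⁺/Zn is oxidized (anode), so E°cell = E°(Au³⁺/Au) − E°(Zn²⁺/Zn).
E°(Zn²⁺/Zn) = E°(cathode) − E°cell = +1.51 − (+2.28) = −0.77 V.

−0.77 V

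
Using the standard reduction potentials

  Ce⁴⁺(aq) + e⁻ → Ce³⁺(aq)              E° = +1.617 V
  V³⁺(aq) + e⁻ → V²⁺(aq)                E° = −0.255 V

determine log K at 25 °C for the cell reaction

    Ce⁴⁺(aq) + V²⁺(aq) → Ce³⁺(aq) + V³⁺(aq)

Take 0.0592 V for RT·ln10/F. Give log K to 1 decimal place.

The Ce⁴⁺/Ce³⁺ couple is reduced (cathode); E°cell = +1.617 − (−0.255) = +1.872 V with n = 1.
At equilibrium E = 0, so log K = nE°cell / 0.0592 = (1)(+1.872) / 0.0592 = 31.6.

log K = 31.6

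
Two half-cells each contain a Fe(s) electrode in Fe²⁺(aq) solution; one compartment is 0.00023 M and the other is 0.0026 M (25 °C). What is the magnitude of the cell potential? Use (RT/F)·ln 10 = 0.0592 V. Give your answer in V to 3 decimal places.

0.031 V

For a concentration cell E°cell = 0, since both electrodes use the same couple.
The compartment with the higher Fe²⁺(aq) concentration (0.0026 M) acts as the cathode; ions are reduced there and produced at the dilute (0.00023 M) anode.
With n = 2, Ecell = −(0.0592/2)·log([dilute]/[conc]) = −(0.0592/2)·log(0.00023/0.0026) = +0.031 V.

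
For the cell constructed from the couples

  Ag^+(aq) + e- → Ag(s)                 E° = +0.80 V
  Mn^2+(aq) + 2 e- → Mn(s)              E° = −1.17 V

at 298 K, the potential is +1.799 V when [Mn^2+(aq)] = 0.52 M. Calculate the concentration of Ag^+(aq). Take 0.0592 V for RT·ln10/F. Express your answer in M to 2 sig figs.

The Ag⁺/Ag couple has the larger reduction potential, so it is the cathode: E°cell = +0.80 − (−1.17) = +1.97 V and n = 2.
Rearranging E = E° − (0.0592/n)·log Q gives log Q = 2(+1.97 − (+1.799))/0.0592 = 5.777.
For 2 Ag^+(aq) + Mn(s) → 2 Ag(s) + Mn^2+(aq), the reaction quotient is Q = [Mn^2+(aq)] / [Ag^+(aq)]^2.
Isolating [Ag^+(aq)] in Q = 10^{5.777} yields log [Ag^+(aq)] = −3.030, i.e. 0.00093 M.

0.00093 M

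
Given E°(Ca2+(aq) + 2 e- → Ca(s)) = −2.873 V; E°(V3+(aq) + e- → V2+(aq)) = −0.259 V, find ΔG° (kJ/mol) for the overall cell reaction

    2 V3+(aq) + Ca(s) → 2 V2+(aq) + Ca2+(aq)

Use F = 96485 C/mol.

−504 kJ/mol

In the reaction as written V3+(aq) is reduced, so the V³⁺/V²⁺ couple is the cathode and Ca²⁺/Ca is the anode.
E°cell = −0.259 − (−2.873) = +2.614 V; balancing electrons gives n = 2.
ΔG° = −nFE°cell = −(2)(96485)(+2.614) J/mol = −504 kJ/mol.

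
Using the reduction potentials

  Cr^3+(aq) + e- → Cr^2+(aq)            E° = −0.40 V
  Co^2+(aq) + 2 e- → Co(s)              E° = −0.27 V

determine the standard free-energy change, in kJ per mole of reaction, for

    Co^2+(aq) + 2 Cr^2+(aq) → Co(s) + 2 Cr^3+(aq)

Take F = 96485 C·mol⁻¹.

In the reaction as written Co^2+(aq) is reduced, so the Co²⁺/Co couple is the cathode and Cr³⁺/Cr²⁺ is the anode.
E°cell = −0.27 − (−0.40) = +0.13 V; balancing electrons gives n = 2.
ΔG° = −nFE°cell = −(2)(96485)(+0.13) J/mol = −25.1 kJ/mol.

−25.1 kJ/mol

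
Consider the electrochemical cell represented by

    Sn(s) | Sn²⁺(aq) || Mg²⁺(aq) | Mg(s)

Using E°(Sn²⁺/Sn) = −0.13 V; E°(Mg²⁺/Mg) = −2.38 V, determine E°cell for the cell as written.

−2.25 V

By convention the left-hand electrode in cell notation is the anode (oxidation) and the right-hand electrode is the cathode (reduction).
E°cell = E°(right) − E°(left) = −2.38 − (−0.13) = −2.25 V.
The negative sign shows that, as written, the cell would require an external voltage to drive the reaction.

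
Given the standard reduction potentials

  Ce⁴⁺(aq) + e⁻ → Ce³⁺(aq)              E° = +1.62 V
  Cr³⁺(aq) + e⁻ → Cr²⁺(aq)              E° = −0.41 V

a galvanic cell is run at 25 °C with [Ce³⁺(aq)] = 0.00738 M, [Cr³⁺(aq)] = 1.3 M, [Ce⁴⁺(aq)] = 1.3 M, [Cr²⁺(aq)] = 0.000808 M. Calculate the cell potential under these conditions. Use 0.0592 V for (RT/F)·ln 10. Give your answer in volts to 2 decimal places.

Ce⁴⁺/Ce³⁺ is reduced (cathode, E° = +1.62 V) and Cr³⁺/Cr²⁺ is oxidized (anode).
E°cell = E°cat − E°an = +1.62 − (−0.41) = +2.03 V; n = 1.
The balanced reaction is Ce⁴⁺(aq) + Cr²⁺(aq) → Ce³⁺(aq) + Cr³⁺(aq), so Q = ([Ce³⁺(aq)]·[Cr³⁺(aq)]) / ([Ce⁴⁺(aq)]·[Cr²⁺(aq)]) = 9.13 and log Q = 0.961.
By the Nernst equation, E = +2.03 − (0.0592/1)·(0.961) = +1.97 V.

+1.97 V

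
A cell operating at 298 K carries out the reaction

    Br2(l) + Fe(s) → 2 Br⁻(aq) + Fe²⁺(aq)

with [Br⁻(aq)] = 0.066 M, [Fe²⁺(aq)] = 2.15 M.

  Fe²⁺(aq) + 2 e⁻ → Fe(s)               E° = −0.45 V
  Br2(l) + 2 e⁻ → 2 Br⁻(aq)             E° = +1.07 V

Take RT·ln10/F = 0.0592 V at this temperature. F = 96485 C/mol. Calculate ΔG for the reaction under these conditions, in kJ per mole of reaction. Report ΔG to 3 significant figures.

−305 kJ/mol

The standard cell potential is +1.07 − (−0.45) = +1.52 V, with n = 2 electrons in the balanced equation.
The reaction quotient is [Br⁻(aq)]^2·[Fe²⁺(aq)] = 0.00937; by Nernst, E = +1.52 − (0.0592/2)(−2.028) = +1.5800 V.
Finally ΔG = −nFE = −(2)(96485 C/mol)(+1.5800 V) = −305 kJ/mol.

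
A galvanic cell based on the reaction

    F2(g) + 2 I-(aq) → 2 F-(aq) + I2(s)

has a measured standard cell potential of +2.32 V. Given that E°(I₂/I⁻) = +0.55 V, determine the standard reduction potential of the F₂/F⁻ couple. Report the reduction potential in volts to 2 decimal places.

+2.87 V

In the reaction as written the F₂/F⁻ couple is reduced (cathode) and I₂/I⁻ is oxidized (anode), so E°cell = E°(F₂/F⁻) − E°(I₂/I⁻).
E°(F₂/F⁻) = E°cell + E°(anode) = +2.32 + (+0.55) = +2.87 V.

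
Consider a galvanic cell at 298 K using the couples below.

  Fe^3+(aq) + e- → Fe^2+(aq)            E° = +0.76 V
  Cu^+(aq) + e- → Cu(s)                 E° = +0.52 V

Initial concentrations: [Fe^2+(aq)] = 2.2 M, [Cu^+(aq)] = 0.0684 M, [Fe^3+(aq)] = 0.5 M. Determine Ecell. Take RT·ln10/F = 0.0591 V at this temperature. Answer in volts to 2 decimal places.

+0.27 V

The Fe³⁺/Fe²⁺ couple has the more positive E°, so it is the cathode; Cu⁺/Cu is the anode.
E°cell = E°cat − E°an = +0.76 − (+0.52) = +0.24 V; n = 1.
Balancing gives Fe^3+(aq) + Cu(s) → Fe^2+(aq) + Cu^+(aq); hence Q = ([Fe^2+(aq)]·[Cu^+(aq)]) / [Fe^3+(aq)] = 0.301 (log Q = −0.521).
E = E° − (0.0591/n)·log Q = +0.24 − (0.0591/1)(−0.521) = +0.27 V.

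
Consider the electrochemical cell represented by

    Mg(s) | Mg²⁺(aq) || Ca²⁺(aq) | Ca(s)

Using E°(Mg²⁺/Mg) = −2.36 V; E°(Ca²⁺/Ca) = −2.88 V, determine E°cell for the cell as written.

−0.52 V

By convention the left-hand electrode in cell notation is the anode (oxidation) and the right-hand electrode is the cathode (reduction).
E°cell = E°(right) − E°(left) = −2.88 − (−2.36) = −0.52 V.
The negative sign shows that, as written, the cell would require an external voltage to drive the reaction.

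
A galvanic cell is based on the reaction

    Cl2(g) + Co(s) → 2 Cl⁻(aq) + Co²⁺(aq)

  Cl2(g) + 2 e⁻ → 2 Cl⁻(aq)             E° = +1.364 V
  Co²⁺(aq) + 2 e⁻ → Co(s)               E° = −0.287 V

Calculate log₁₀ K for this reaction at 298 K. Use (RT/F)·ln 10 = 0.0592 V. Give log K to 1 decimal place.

log K = 55.8

The Cl₂/Cl⁻ couple is reduced (cathode); E°cell = +1.364 − (−0.287) = +1.651 V with n = 2.
At equilibrium E = 0, so log K = nE°cell / 0.0592 = (2)(+1.651) / 0.0592 = 55.8.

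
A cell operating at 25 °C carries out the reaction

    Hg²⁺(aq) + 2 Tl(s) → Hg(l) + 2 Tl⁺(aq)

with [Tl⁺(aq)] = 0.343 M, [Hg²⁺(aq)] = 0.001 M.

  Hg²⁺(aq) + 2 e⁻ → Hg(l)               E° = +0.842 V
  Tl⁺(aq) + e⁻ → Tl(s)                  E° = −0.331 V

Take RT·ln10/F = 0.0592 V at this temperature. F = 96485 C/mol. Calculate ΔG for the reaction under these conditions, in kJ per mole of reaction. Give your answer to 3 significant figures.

−215 kJ/mol

E°cell = +0.842 − (−0.331) = +1.173 V; the balanced reaction transfers n = 2 electrons.
Q = [Tl⁺(aq)]^2 / [Hg²⁺(aq)] = 118, so log Q = 2.071 and E = +1.173 − (0.0592/2)(2.071) = +1.1117 V.
Finally ΔG = −nFE = −(2)(96485 C/mol)(+1.1117 V) = −215 kJ/mol.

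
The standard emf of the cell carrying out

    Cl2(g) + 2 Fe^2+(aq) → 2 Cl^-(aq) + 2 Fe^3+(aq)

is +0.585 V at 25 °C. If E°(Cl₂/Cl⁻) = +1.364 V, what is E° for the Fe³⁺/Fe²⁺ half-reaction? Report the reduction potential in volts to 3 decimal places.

In the reaction as written the Cl₂/Cl⁻ couple is reduced (cathode) and Fe³⁺/Fe²⁺ is oxidized (anode), so E°cell = E°(Cl₂/Cl⁻) − E°(Fe³⁺/Fe²⁺).
E°(Fe³⁺/Fe²⁺) = E°(cathode) − E°cell = +1.364 − (+0.585) = +0.779 V.

+0.779 V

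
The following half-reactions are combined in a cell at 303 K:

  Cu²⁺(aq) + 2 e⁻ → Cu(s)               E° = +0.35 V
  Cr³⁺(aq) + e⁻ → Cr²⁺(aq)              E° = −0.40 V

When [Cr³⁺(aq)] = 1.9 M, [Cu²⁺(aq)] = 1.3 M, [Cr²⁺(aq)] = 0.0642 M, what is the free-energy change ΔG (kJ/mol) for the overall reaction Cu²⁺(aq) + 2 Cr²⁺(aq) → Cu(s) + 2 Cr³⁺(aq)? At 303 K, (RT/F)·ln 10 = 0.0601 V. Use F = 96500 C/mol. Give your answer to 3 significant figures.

The standard cell potential is +0.35 − (−0.40) = +0.75 V, with n = 2 electrons in the balanced equation.
The reaction quotient is [Cr³⁺(aq)]^2 / ([Cu²⁺(aq)]·[Cr²⁺(aq)]^2) = 674; by Nernst, E = +0.75 − (0.0601/2)(2.828) = +0.6650 V.
Finally ΔG = −nFE = −(2)(96500 C/mol)(+0.6650 V) = −128 kJ/mol.

−128 kJ/mol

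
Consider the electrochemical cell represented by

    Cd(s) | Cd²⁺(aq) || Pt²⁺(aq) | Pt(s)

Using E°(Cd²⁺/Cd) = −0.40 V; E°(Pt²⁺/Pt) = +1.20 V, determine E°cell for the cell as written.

By convention the left-hand electrode in cell notation is the anode (oxidation) and the right-hand electrode is the cathode (reduction).
E°cell = E°(right) − E°(left) = +1.20 − (−0.40) = +1.60 V.

+1.60 V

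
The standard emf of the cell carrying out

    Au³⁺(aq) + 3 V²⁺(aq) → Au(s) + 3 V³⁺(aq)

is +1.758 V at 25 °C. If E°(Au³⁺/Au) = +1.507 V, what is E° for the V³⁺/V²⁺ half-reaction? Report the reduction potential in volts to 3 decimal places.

−0.251 V

In the reaction as written the Au³⁺/Au couple is reduced (cathode) and V³⁺/V²⁺ is oxidized (anode), so E°cell = E°(Au³⁺/Au) − E°(V³⁺/V²⁺).
E°(V³⁺/V²⁺) = E°(cathode) − E°cell = +1.507 − (+1.758) = −0.251 V.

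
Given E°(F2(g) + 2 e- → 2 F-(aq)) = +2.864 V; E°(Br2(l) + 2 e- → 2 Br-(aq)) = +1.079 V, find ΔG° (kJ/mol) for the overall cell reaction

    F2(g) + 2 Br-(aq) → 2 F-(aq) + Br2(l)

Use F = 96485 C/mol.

In the reaction as written F2(g) is reduced, so the F₂/F⁻ couple is the cathode and Br₂/Br⁻ is the anode.
E°cell = +2.864 − (+1.079) = +1.785 V; balancing electrons gives n = 2.
ΔG° = −nFE°cell = −(2)(96485)(+1.785) J/mol = −344 kJ/mol.

−344 kJ/mol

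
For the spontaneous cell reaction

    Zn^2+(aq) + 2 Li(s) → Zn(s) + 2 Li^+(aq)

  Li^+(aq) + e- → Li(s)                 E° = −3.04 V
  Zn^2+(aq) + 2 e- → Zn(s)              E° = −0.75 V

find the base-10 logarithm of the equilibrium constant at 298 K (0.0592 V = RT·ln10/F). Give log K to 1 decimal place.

log K = 77.4

The Zn²⁺/Zn couple is reduced (cathode); E°cell = −0.75 − (−3.04) = +2.29 V with n = 2.
At equilibrium E = 0, so log K = nE°cell / 0.0592 = (2)(+2.29) / 0.0592 = 77.4.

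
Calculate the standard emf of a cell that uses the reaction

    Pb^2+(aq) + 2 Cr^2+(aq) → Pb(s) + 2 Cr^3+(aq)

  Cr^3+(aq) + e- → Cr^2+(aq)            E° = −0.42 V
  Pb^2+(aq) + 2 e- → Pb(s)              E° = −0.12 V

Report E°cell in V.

Pb^2+(aq) gains electrons, so the Pb²⁺/Pb couple is the cathode; the Cr³⁺/Cr²⁺ couple is the anode.
E°cell = E°(cathode) − E°(anode) = −0.12 − (−0.42) = +0.30 V.
The positive value indicates the reaction is spontaneous as written.

+0.30 V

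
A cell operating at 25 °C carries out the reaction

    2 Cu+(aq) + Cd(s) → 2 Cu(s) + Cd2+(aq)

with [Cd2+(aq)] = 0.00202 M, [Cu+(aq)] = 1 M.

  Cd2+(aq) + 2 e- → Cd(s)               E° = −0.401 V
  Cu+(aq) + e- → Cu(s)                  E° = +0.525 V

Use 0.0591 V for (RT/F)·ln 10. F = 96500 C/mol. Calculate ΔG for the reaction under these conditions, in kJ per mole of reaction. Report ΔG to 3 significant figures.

−194 kJ/mol

The standard cell potential is +0.525 − (−0.401) = +0.926 V, with n = 2 electrons in the balanced equation.
Here Q = [Cd2+(aq)] / [Cu+(aq)]^2 = 0.00202 (log Q = −2.695), giving E = +0.926 − (0.0591/2)·(−2.695) = +1.0056 V.
Finally ΔG = −nFE = −(2)(96500 C/mol)(+1.0056 V) = −194 kJ/mol.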